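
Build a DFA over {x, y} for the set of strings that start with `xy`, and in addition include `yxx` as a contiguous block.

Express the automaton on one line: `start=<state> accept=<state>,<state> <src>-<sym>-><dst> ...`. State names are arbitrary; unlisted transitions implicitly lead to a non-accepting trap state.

start=q0 accept=q8 q0-x->q1 q0-y->q2 q1-x->q3 q1-y->q4 q2-x->q5 q2-y->q2 q3-x->q3 q3-y->q2 q4-x->q6 q4-y->q4 q5-x->q7 q5-y->q2 q6-x->q8 q6-y->q4 q7-x->q7 q7-y->q7 q8-x->q8 q8-y->q8

Handle the two conditions separately and then intersect. The first has 4 states tracking whether the input so far still matches the prefix `xy`; the second has 4 states tracking whether and how much of `yxx` has been seen. A product state is a pair (one from each), accepting exactly when both do.
        x   y  
>  q0   q1  q2 
   q1   q3  q4 
   q2   q5  q2 
   q3   q3  q2 
   q4   q6  q4 
   q5   q7  q2 
   q6   q8  q4 
   q7   q7  q7 
 * q8   q8  q8 
(> = start, * = accepting)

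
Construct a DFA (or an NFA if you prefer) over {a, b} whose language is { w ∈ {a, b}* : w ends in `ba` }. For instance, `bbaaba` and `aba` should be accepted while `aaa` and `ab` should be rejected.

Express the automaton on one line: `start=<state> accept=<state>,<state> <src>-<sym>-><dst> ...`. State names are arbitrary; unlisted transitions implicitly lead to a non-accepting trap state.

Remember how much of `ba` the current input suffix matches. State S0 means no match yet; S1 means the last symbol is `b`; S2 means the last 2 symbols are `ba`. Only S2 accepts. On a mismatch, fall back to the longest proper suffix that is still a prefix of `ba`.
With 3 states:
        a   b  
>  S0   S0  S1 
   S1   S2  S1 
 * S2   S0  S1 
(> = start, * = accepting)

start=S0 accept=S2 S0-a->S0 S0-b->S1 S1-a->S2 S1-b->S1 S2-a->S0 S2-b->S1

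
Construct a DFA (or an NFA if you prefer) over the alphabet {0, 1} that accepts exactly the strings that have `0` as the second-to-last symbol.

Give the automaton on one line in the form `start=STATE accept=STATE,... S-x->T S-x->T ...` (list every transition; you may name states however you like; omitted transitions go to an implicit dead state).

A DFA must remember the last 2 symbols (since which symbol is second-to-last isn't known until the input ends). Use one state per possible window of the last ≤2 symbols; accept from those whose window starts with `0`.
        0   1  
>  S0   S1  S2 
   S1   S3  S4 
   S2   S5  S6 
 * S3   S3  S4 
 * S4   S5  S6 
   S5   S3  S4 
   S6   S5  S6 
(> = start, * = accepting)

start=S0 accept=S3,S4 S0-0->S1 S0-1->S2 S1-0->S3 S1-1->S4 S2-0->S5 S2-1->S6 S3-0->S3 S3-1->S4 S4-0->S5 S4-1->S6 S5-0->S3 S5-1->S4 S6-0->S5 S6-1->S6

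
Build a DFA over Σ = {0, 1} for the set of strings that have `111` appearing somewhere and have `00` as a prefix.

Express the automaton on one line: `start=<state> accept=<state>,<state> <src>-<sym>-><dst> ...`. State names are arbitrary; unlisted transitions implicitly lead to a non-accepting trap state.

start=s0 accept=s6 s0-0->s1 s0-1->s2 s1-0->s3 s1-1->s2 s2-0->s2 s2-1->s2 s3-0->s3 s3-1->s4 s4-0->s3 s4-1->s5 s5-0->s3 s5-1->s6 s6-0->s6 s6-1->s6

Run two small machines in parallel and take their product. The first has 4 states tracking whether and how much of `111` has been seen; the second has 4 states tracking whether the input so far still matches the prefix `00`. A product state is a pair (one from each), accepting exactly when both do. Equivalent product states are then merged.
A 7-state machine:
        0   1  
>  s0   s1  s2 
   s1   s3  s2 
   s2   s2  s2 
   s3   s3  s4 
   s4   s3  s5 
   s5   s3  s6 
 * s6   s6  s6 
(> = start, * = accepting)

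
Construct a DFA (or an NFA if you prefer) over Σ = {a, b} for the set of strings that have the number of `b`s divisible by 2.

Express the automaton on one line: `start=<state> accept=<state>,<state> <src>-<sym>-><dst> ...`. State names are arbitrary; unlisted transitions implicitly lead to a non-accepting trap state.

Keep the running count of `b`s modulo 2: each `b` advances along the cycle s0 → s1 → s0 while other symbols loop. Accept at s0.
A 2-state machine:
        a   b  
>* s0   s0  s1 
   s1   s1  s0 
(> = start, * = accepting)

start=s0 accept=s0 s0-a->s0 s0-b->s1 s1-a->s1 s1-b->s0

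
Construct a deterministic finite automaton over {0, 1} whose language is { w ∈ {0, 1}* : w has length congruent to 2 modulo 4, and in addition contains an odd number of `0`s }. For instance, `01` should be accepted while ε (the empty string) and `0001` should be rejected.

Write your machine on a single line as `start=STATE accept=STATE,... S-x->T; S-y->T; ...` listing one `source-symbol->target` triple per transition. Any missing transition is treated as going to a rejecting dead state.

Handle the two conditions separately and then intersect. One (4 states) tracks the input length modulo 4; the other (2 states) tracks the count of `0`s modulo 2. Each combined state is a pair, one component from each; accept when both components accept.
With 8 states:
        0   1  
>  s0   s1  s2 
   s1   s3  s4 
   s2   s4  s3 
   s3   s5  s6 
 * s4   s6  s5 
   s5   s0  s7 
   s6   s7  s0 
   s7   s2  s1 
(> = start, * = accepting)

start=s0; accept=s4; s0-0->s1; s0-1->s2; s1-0->s3; s1-1->s4; s2-0->s4; s2-1->s3; s3-0->s5; s3-1->s6; s4-0->s6; s4-1->s5; s5-0->s0; s5-1->s7; s6-0->s7; s6-1->s0; s7-0->s2; s7-1->s1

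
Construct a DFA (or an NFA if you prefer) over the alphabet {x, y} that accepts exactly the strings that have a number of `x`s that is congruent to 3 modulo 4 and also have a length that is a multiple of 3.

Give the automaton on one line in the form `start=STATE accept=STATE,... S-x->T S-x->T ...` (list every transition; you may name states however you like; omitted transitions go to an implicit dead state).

start=q0 accept=q6 q0-x->q1 q0-y->q2 q1-x->q3 q1-y->q4 q2-x->q4 q2-y->q5 q3-x->q6 q3-y->q7 q4-x->q7 q4-y->q8 q5-x->q8 q5-y->q0 q6-x->q2 q6-y->q9 q7-x->q9 q7-y->q10 q8-x->q10 q8-y->q1 q9-x->q5 q9-y->q11 q10-x->q11 q10-y->q3 q11-x->q0 q11-y->q6

Build one automaton per condition and run them in lockstep. One (4 states) tracks the count of `x`s modulo 4; the other (3 states) tracks the input length modulo 3. Each combined state is a pair, one component from each; accept when both components accept.
With 12 states:
          x    y  
>  q0     q1   q2 
   q1     q3   q4 
   q2     q4   q5 
   q3     q6   q7 
   q4     q7   q8 
   q5     q8   q0 
 * q6     q2   q9 
   q7     q9  q10 
   q8    q10   q1 
   q9     q5  q11 
   q10   q11   q3 
   q11    q0   q6 
(> = start, * = accepting)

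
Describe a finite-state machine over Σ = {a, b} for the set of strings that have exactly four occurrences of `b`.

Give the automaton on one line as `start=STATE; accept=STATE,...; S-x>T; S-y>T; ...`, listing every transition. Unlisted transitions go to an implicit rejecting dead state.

Count `b`s, saturating at 5: states s0 through s4 mean 0 through 4 `b`s seen; s5 means more than 4. Each `b` increments (capped at s5); other symbols loop. Accept from {s4}.
        a   b  
>  s0   s0  s1 
   s1   s1  s2 
   s2   s2  s3 
   s3   s3  s4 
 * s4   s4  s5 
   s5   s5  s5 
(> = start, * = accepting)

start=s0; accept=s4; s0-a>s0; s0-b>s1; s1-a>s1; s1-b>s2; s2-a>s2; s2-b>s3; s3-a>s3; s3-b>s4; s4-a>s4; s4-b>s5; s5-a>s5; s5-b>s5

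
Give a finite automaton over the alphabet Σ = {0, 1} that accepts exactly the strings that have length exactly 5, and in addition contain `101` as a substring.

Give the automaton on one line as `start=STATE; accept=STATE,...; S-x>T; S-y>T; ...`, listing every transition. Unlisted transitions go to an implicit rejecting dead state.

Handle the two conditions separately and then intersect. The first has 7 states tracking the input length, saturating at 6; the second has 4 states tracking whether and how much of `101` has been seen. A product state is a pair (one from each), accepting exactly when both do.
With 22 states:
          0    1  
>  q0     q1   q2 
   q1     q3   q4 
   q2     q5   q4 
   q3     q6   q7 
   q4     q8   q7 
   q5     q6   q9 
   q6    q10  q11 
   q7    q12  q11 
   q8    q10  q13 
   q9    q13  q13 
   q10   q14  q15 
   q11   q16  q15 
   q12   q14  q17 
   q13   q17  q17 
   q14   q18  q19 
   q15   q20  q19 
   q16   q18  q21 
 * q17   q21  q21 
   q18   q18  q19 
   q19   q20  q19 
   q20   q18  q21 
   q21   q21  q21 
(> = start, * = accepting)

start=q0; accept=q17; q0-0>q1; q0-1>q2; q1-0>q3; q1-1>q4; q2-0>q5; q2-1>q4; q3-0>q6; q3-1>q7; q4-0>q8; q4-1>q7; q5-0>q6; q5-1>q9; q6-0>q10; q6-1>q11; q7-0>q12; q7-1>q11; q8-0>q10; q8-1>q13; q9-0>q13; q9-1>q13; q10-0>q14; q10-1>q15; q11-0>q16; q11-1>q15; q12-0>q14; q12-1>q17; q13-0>q17; q13-1>q17; q14-0>q18; q14-1>q19; q15-0>q20; q15-1>q19; q16-0>q18; q16-1>q21; q17-0>q21; q17-1>q21; q18-0>q18; q18-1>q19; q19-0>q20; q19-1>q19; q20-0>q18; q20-1>q21; q21-0>q21; q21-1>q21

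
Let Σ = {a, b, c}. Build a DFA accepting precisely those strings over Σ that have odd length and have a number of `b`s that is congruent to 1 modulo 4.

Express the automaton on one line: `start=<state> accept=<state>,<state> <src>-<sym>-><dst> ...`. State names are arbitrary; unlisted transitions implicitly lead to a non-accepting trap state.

Handle the two conditions separately and then intersect. The first has 2 states tracking the input length modulo 2; the second has 4 states tracking the count of `b`s modulo 4. A product state is a pair (one from each), accepting exactly when both do.
        a   b   c  
>  q0   q1  q2  q1 
   q1   q0  q3  q0 
 * q2   q3  q4  q3 
   q3   q2  q5  q2 
   q4   q5  q6  q5 
   q5   q4  q7  q4 
   q6   q7  q0  q7 
   q7   q6  q1  q6 
(> = start, * = accepting)

start=q0 accept=q2 q0-a->q1 q0-b->q2 q0-c->q1 q1-a->q0 q1-b->q3 q1-c->q0 q2-a->q3 q2-b->q4 q2-c->q3 q3-a->q2 q3-b->q5 q3-c->q2 q4-a->q5 q4-b->q6 q4-c->q5 q5-a->q4 q5-b->q7 q5-c->q4 q6-a->q7 q6-b->q0 q6-c->q7 q7-a->q6 q7-b->q1 q7-c->q6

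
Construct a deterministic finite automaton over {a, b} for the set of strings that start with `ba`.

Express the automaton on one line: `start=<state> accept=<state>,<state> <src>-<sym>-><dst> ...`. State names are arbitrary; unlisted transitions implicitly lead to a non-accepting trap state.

Walk along `ba` while the input agrees: from q0 take `b` to q1, and so on. Any deviation drops to the rejecting sink q3. Once q2 is reached the prefix is confirmed and every continuation is accepted.
A 4-state machine:
        a   b  
>  q0   q3  q1 
   q1   q2  q3 
 * q2   q2  q2 
   q3   q3  q3 
(> = start, * = accepting)

start=q0 accept=q2 q0-a->q3 q0-b->q1 q1-a->q2 q1-b->q3 q2-a->q2 q2-b->q2 q3-a->q3 q3-b->q3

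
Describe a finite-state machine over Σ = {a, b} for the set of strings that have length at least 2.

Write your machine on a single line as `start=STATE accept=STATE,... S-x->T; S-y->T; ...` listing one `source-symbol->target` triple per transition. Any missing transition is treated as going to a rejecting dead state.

start=S0; accept=S2,S3; S0-a->S1; S0-b->S1; S1-a->S2; S1-b->S2; S2-a->S3; S2-b->S3; S3-a->S3; S3-b->S3

Count input length up to 3: every symbol moves from S0 toward S3, which means 'more than 2' and absorbs. Accept from {S2, S3}.
4 states suffice.
        a   b  
>  S0   S1  S1 
   S1   S2  S2 
 * S2   S3  S3 
 * S3   S3  S3 
(> = start, * = accepting)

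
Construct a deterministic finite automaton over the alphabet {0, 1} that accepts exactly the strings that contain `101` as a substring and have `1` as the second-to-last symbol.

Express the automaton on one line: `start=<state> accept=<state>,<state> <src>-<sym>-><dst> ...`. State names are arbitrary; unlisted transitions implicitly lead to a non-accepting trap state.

Build one automaton per condition and run them in lockstep. One (4 states) tracks whether and how much of `101` has been seen; the other (7 states) tracks the last 2 symbols read. Each combined state is a pair, one component from each; accept when both components accept. Minimizing collapses redundant product states.
        0   1  
>  q0   q0  q1 
   q1   q2  q1 
   q2   q0  q3 
   q3   q4  q5 
 * q4   q6  q3 
 * q5   q4  q5 
   q6   q6  q3 
(> = start, * = accepting)

start=q0 accept=q4,q5 q0-0->q0 q0-1->q1 q1-0->q2 q1-1->q1 q2-0->q0 q2-1->q3 q3-0->q4 q3-1->q5 q4-0->q6 q4-1->q3 q5-0->q4 q5-1->q5 q6-0->q6 q6-1->q3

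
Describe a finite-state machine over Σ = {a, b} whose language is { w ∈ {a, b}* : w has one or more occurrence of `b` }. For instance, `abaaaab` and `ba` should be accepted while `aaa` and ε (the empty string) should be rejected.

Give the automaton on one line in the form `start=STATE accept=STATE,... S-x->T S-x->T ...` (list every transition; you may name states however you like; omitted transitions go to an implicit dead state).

Count `b`s, saturating at 2: state S0 means no `b` yet, S1 means one `b` seen, S2 means more than one. Each `b` increments (capped at S2); other symbols loop. Accept from {S1, S2}.
With 3 states:
        a   b  
>  S0   S0  S1 
 * S1   S1  S2 
 * S2   S2  S2 
(> = start, * = accepting)

start=S0 accept=S1,S2 S0-a->S0 S0-b->S1 S1-a->S1 S1-b->S2 S2-a->S2 S2-b->S2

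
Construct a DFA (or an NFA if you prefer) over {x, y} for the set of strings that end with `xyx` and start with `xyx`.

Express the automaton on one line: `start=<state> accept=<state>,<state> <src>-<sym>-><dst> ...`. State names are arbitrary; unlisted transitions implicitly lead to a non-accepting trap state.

Run two small machines in parallel and take their product. One (4 states) tracks how much of the suffix `xyx` has currently been matched; the other (5 states) tracks whether the input so far still matches the prefix `xyx`. Each combined state is a pair, one component from each; accept when both components accept. After merging equivalent states the machine shrinks.
       x  y 
>  A   B  C 
   B   C  D 
   C   C  C 
   D   E  C 
 * E   F  G 
   F   F  G 
   G   E  H 
   H   F  H 
(> = start, * = accepting)

start=A accept=E A-x->B A-y->C B-x->C B-y->D C-x->C C-y->C D-x->E D-y->C E-x->F E-y->G F-x->F F-y->G G-x->E G-y->H H-x->F H-y->H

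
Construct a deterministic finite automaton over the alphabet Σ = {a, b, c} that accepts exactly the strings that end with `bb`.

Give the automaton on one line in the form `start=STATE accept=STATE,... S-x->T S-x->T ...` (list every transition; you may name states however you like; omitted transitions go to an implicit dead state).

Remember how much of `bb` the current input suffix matches. State S0 means no match yet; S1 means the last symbol is `b`; S2 means the last 2 symbols are `bb`. Only S2 accepts. On a mismatch, fall back to the longest proper suffix that is still a prefix of `bb`.
        a   b   c  
>  S0   S0  S1  S0 
   S1   S0  S2  S0 
 * S2   S0  S2  S0 
(> = start, * = accepting)

start=S0 accept=S2 S0-a->S0 S0-b->S1 S0-c->S0 S1-a->S0 S1-b->S2 S1-c->S0 S2-a->S0 S2-b->S2 S2-c->S0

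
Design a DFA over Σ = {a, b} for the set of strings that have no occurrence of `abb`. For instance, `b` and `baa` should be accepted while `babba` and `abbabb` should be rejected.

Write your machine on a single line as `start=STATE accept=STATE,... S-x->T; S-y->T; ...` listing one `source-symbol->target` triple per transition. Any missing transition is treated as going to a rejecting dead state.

start=q0; accept=q0,q1,q2; q0-a->q1; q0-b->q0; q1-a->q1; q1-b->q2; q2-a->q1; q2-b->q3; q3-a->q3; q3-b->q3

Track partial matches of the forbidden pattern `abb`. State q3 is a dead state reached once `abb` has occurred; every other state accepts. q0 means no part of `abb` is currently matched.
With 4 states:
        a   b  
>* q0   q1  q0 
 * q1   q1  q2 
 * q2   q1  q3 
   q3   q3  q3 
(> = start, * = accepting)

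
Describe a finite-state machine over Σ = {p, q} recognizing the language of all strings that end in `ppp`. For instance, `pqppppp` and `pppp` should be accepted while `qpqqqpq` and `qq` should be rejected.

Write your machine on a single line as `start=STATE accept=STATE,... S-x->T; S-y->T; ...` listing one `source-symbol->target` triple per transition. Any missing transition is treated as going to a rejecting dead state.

Remember how much of `ppp` the current input suffix matches. State S0 means no match yet; S1 means the last symbol is `p`; S2 means the last 2 symbols are `pp`; S3 means the last 3 symbols are `ppp`. Only S3 accepts. On a mismatch, fall back to the longest proper suffix that is still a prefix of `ppp`.
With 4 states:
        p   q  
>  S0   S1  S0 
   S1   S2  S0 
   S2   S3  S0 
 * S3   S3  S0 
(> = start, * = accepting)

start=S0; accept=S3; S0-p->S1; S0-q->S0; S1-p->S2; S1-q->S0; S2-p->S3; S2-q->S0; S3-p->S3; S3-q->S0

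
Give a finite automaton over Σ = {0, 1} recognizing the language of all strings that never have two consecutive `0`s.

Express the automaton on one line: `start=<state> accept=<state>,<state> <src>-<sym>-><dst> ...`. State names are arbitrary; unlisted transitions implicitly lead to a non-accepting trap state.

start=A accept=A,B A-0->B A-1->A B-0->C B-1->A C-0->C C-1->C

This is the complement of 'contains `00`'. Use the same substring-matching states — A through C holding how much of `00` has just been matched — but flip the accepting set: everything except the trap C accepts.
       0  1 
>* A   B  A 
 * B   C  A 
   C   C  C 
(> = start, * = accepting)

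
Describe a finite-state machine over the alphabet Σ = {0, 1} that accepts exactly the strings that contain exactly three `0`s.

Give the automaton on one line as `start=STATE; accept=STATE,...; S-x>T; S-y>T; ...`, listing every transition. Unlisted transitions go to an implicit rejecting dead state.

start=q0; accept=q3; q0-0>q1; q0-1>q0; q1-0>q2; q1-1>q1; q2-0>q3; q2-1>q2; q3-0>q4; q3-1>q3; q4-0>q4; q4-1>q4

Only the number of `0`s matters, and only up to 4. Make a chain q0 → q1 → q2 → q3 → q4 advanced by each `0` (with q4 absorbing); every other symbol self-loops. The accepting set is {q3}.
With 5 states:
        0   1  
>  q0   q1  q0 
   q1   q2  q1 
   q2   q3  q2 
 * q3   q4  q3 
   q4   q4  q4 
(> = start, * = accepting)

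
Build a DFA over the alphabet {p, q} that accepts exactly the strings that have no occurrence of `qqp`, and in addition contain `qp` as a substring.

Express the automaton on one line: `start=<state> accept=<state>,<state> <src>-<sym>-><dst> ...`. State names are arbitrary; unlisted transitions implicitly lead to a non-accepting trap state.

start=S0 accept=S2,S4,S5 S0-p->S0 S0-q->S1 S1-p->S2 S1-q->S3 S2-p->S2 S2-q->S4 S3-p->S3 S3-q->S3 S4-p->S2 S4-q->S5 S5-p->S3 S5-q->S5

Handle the two conditions separately and then intersect. The first has 4 states tracking partial matches of the forbidden pattern `qqp`; the second has 3 states tracking whether and how much of `qp` has been seen. A product state is a pair (one from each), accepting exactly when both do. Minimizing collapses redundant product states.
        p   q  
>  S0   S0  S1 
   S1   S2  S3 
 * S2   S2  S4 
   S3   S3  S3 
 * S4   S2  S5 
 * S5   S3  S5 
(> = start, * = accepting)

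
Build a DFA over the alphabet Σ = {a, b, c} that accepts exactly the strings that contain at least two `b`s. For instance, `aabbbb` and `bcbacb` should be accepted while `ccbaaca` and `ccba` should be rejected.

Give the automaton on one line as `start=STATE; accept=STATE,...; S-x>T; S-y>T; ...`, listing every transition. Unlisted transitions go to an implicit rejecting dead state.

Only the number of `b`s matters, and only up to 3. Make a chain q0 → q1 → q2 → q3 advanced by each `b` (with q3 absorbing); every other symbol self-loops. The accepting set is {q2, q3}.
With 4 states:
        a   b   c  
>  q0   q0  q1  q0 
   q1   q1  q2  q1 
 * q2   q2  q3  q2 
 * q3   q3  q3  q3 
(> = start, * = accepting)

start=q0; accept=q2,q3; q0-a>q0; q0-b>q1; q0-c>q0; q1-a>q1; q1-b>q2; q1-c>q1; q2-a>q2; q2-b>q3; q2-c>q2; q3-a>q3; q3-b>q3; q3-c>q3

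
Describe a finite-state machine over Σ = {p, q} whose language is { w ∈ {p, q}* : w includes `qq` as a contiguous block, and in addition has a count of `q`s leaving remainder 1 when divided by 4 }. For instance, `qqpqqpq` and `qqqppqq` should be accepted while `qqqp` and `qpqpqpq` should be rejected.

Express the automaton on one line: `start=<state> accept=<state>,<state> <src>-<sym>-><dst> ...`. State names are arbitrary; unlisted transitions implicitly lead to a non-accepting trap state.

Handle the two conditions separately and then intersect. One (3 states) tracks whether and how much of `qq` has been seen; the other (4 states) tracks the count of `q`s modulo 4. Each combined state is a pair, one component from each; accept when both components accept.
With 12 states:
       p  q 
>  A   A  B 
   B   C  D 
   C   C  E 
   D   D  F 
   E   G  F 
   F   F  H 
   G   G  I 
   H   H  J 
   I   K  H 
 * J   J  D 
   K   K  L 
   L   A  J 
(> = start, * = accepting)

start=A accept=J A-p->A A-q->B B-p->C B-q->D C-p->C C-q->E D-p->D D-q->F E-p->G E-q->F F-p->F F-q->H G-p->G G-q->I H-p->H H-q->J I-p->K I-q->H J-p->J J-q->D K-p->K K-q->L L-p->A L-q->J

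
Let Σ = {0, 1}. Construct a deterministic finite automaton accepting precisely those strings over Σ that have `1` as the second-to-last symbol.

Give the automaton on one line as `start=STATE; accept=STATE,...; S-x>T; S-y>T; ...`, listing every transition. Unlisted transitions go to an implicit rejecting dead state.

start=s0; accept=s5,s6; s0-0>s1; s0-1>s2; s1-0>s3; s1-1>s4; s2-0>s5; s2-1>s6; s3-0>s3; s3-1>s4; s4-0>s5; s4-1>s6; s5-0>s3; s5-1>s4; s6-0>s5; s6-1>s6

Because acceptance depends on a position counted from the end, the machine has to buffer the most recent 2 symbols. Make each state the string of the last up-to-2 symbols read; on input `x` shift the window left and append `x`. Accept when the buffered window has length 2 and begins with `1`.
7 states suffice.
        0   1  
>  s0   s1  s2 
   s1   s3  s4 
   s2   s5  s6 
   s3   s3  s4 
   s4   s5  s6 
 * s5   s3  s4 
 * s6   s5  s6 
(> = start, * = accepting)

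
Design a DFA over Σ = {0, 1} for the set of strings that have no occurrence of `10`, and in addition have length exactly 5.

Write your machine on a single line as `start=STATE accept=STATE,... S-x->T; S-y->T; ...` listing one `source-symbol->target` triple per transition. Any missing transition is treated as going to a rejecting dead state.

Build one automaton per condition and run them in lockstep. The first has 3 states tracking partial matches of the forbidden pattern `10`; the second has 7 states tracking the input length, saturating at 6. A product state is a pair (one from each), accepting exactly when both do.
18 states suffice.
       0  1 
>  A   B  C 
   B   D  E 
   C   F  E 
   D   G  H 
   E   I  H 
   F   I  I 
   G   J  K 
   H   L  K 
   I   L  L 
   J   M  N 
   K   O  N 
   L   O  O 
 * M   P  Q 
 * N   R  Q 
   O   R  R 
   P   P  Q 
   Q   R  Q 
   R   R  R 
(> = start, * = accepting)

start=A; accept=M,N; A-0->B; A-1->C; B-0->D; B-1->E; C-0->F; C-1->E; D-0->G; D-1->H; E-0->I; E-1->H; F-0->I; F-1->I; G-0->J; G-1->K; H-0->L; H-1->K; I-0->L; I-1->L; J-0->M; J-1->N; K-0->O; K-1->N; L-0->O; L-1->O; M-0->P; M-1->Q; N-0->R; N-1->Q; O-0->R; O-1->R; P-0->P; P-1->Q; Q-0->R; Q-1->Q; R-0->R; R-1->R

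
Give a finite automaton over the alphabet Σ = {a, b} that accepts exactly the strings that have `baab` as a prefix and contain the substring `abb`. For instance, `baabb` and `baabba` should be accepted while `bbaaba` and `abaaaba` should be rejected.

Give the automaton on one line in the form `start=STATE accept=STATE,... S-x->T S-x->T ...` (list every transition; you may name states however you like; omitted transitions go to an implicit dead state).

Run two small machines in parallel and take their product. The first has 6 states tracking whether the input so far still matches the prefix `baab`; the second has 4 states tracking whether and how much of `abb` has been seen. A product state is a pair (one from each), accepting exactly when both do. Equivalent product states are then merged.
An 8-state machine:
        a   b  
>  q0   q1  q2 
   q1   q1  q1 
   q2   q3  q1 
   q3   q4  q1 
   q4   q1  q5 
   q5   q6  q7 
   q6   q6  q5 
 * q7   q7  q7 
(> = start, * = accepting)

start=q0 accept=q7 q0-a->q1 q0-b->q2 q1-a->q1 q1-b->q1 q2-a->q3 q2-b->q1 q3-a->q4 q3-b->q1 q4-a->q1 q4-b->q5 q5-a->q6 q5-b->q7 q6-a->q6 q6-b->q5 q7-a->q7 q7-b->q7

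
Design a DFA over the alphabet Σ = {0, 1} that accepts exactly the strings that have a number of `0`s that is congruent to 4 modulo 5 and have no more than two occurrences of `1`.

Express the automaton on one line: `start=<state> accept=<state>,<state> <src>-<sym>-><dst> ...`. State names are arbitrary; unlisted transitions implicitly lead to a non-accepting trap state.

Build one automaton per condition and run them in lockstep. One (5 states) tracks the count of `0`s modulo 5; the other (4 states) tracks the count of `1`s, saturating at 3. Each combined state is a pair, one component from each; accept when both components accept. After merging equivalent states the machine shrinks.
With 16 states:
          0    1  
>  q0     q1   q2 
   q1     q3   q4 
   q2     q4   q5 
   q3     q6   q7 
   q4     q7   q8 
   q5     q8   q9 
   q6    q10  q11 
   q7    q11  q12 
   q8    q12   q9 
   q9     q9   q9 
 * q10    q0  q13 
   q11   q13  q14 
   q12   q14   q9 
 * q13    q2  q15 
   q14   q15   q9 
 * q15    q5   q9 
(> = start, * = accepting)

start=q0 accept=q10,q13,q15 q0-0->q1 q0-1->q2 q1-0->q3 q1-1->q4 q2-0->q4 q2-1->q5 q3-0->q6 q3-1->q7 q4-0->q7 q4-1->q8 q5-0->q8 q5-1->q9 q6-0->q10 q6-1->q11 q7-0->q11 q7-1->q12 q8-0->q12 q8-1->q9 q9-0->q9 q9-1->q9 q10-0->q0 q10-1->q13 q11-0->q13 q11-1->q14 q12-0->q14 q12-1->q9 q13-0->q2 q13-1->q15 q14-0->q15 q14-1->q9 q15-0->q5 q15-1->q9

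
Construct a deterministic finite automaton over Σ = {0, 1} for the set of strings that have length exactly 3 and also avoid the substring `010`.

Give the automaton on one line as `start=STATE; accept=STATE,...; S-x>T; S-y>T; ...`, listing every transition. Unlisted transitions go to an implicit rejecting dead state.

Run two small machines in parallel and take their product. The first has 5 states tracking the input length, saturating at 4; the second has 4 states tracking partial matches of the forbidden pattern `010`. A product state is a pair (one from each), accepting exactly when both do. Minimizing collapses redundant product states.
        0   1  
>  S0   S1  S2 
   S1   S3  S4 
   S2   S3  S3 
   S3   S5  S5 
   S4   S6  S5 
 * S5   S6  S6 
   S6   S6  S6 
(> = start, * = accepting)

start=S0; accept=S5; S0-0>S1; S0-1>S2; S1-0>S3; S1-1>S4; S2-0>S3; S2-1>S3; S3-0>S5; S3-1>S5; S4-0>S6; S4-1>S5; S5-0>S6; S5-1>S6; S6-0>S6; S6-1>S6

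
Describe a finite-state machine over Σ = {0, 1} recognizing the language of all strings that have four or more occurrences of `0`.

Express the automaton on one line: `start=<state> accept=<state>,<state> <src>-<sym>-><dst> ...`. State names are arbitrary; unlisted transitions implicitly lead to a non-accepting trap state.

start=S0 accept=S4,S5 S0-0->S1 S0-1->S0 S1-0->S2 S1-1->S1 S2-0->S3 S2-1->S2 S3-0->S4 S3-1->S3 S4-0->S5 S4-1->S4 S5-0->S5 S5-1->S5

Count `0`s, saturating at 5: states S0 through S4 mean 0 through 4 `0`s seen; S5 means more than 4. Each `0` increments (capped at S5); other symbols loop. Accept from {S4, S5}.
A 6-state machine:
        0   1  
>  S0   S1  S0 
   S1   S2  S1 
   S2   S3  S2 
   S3   S4  S3 
 * S4   S5  S4 
 * S5   S5  S5 
(> = start, * = accepting)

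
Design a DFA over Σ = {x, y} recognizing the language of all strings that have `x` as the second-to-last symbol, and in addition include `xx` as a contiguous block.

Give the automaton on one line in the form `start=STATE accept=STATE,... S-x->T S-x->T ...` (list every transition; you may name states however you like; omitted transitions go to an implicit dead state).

Run two small machines in parallel and take their product. The first has 7 states tracking the last 2 symbols read; the second has 3 states tracking whether and how much of `xx` has been seen. A product state is a pair (one from each), accepting exactly when both do. Minimizing collapses redundant product states.
        x   y  
>  q0   q1  q0 
   q1   q2  q0 
 * q2   q2  q3 
 * q3   q4  q5 
   q4   q2  q3 
   q5   q4  q5 
(> = start, * = accepting)

start=q0 accept=q2,q3 q0-x->q1 q0-y->q0 q1-x->q2 q1-y->q0 q2-x->q2 q2-y->q3 q3-x->q4 q3-y->q5 q4-x->q2 q4-y->q3 q5-x->q4 q5-y->q5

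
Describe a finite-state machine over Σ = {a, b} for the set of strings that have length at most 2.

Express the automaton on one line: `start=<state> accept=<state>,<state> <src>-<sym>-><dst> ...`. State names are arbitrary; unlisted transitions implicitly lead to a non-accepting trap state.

Count input length up to 3: every symbol moves from q0 toward q3, which means 'more than 2' and absorbs. Accept from {q0, q1, q2}.
        a   b  
>* q0   q1  q1 
 * q1   q2  q2 
 * q2   q3  q3 
   q3   q3  q3 
(> = start, * = accepting)

start=q0 accept=q0,q1,q2 q0-a->q1 q0-b->q1 q1-a->q2 q1-b->q2 q2-a->q3 q2-b->q3 q3-a->q3 q3-b->q3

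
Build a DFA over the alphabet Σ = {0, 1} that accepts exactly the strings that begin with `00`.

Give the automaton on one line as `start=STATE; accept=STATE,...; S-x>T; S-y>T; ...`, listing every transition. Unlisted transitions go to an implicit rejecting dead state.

Walk along `00` while the input agrees: from S0 take `0` to S1, and so on. Any deviation drops to the rejecting sink S3. Once S2 is reached the prefix is confirmed and every continuation is accepted.
        0   1  
>  S0   S1  S3 
   S1   S2  S3 
 * S2   S2  S2 
   S3   S3  S3 
(> = start, * = accepting)

start=S0; accept=S2; S0-0>S1; S0-1>S3; S1-0>S2; S1-1>S3; S2-0>S2; S2-1>S2; S3-0>S3; S3-1>S3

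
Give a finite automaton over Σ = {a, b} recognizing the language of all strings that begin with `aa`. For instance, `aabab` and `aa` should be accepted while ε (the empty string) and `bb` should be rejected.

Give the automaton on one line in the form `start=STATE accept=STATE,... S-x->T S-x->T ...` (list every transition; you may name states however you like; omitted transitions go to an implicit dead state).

start=S0 accept=S2 S0-a->S1 S0-b->S3 S1-a->S2 S1-b->S3 S2-a->S2 S2-b->S2 S3-a->S3 S3-b->S3

Check the first 2 symbols one by one: S0 through S1 record how many have matched `aa` so far; any wrong symbol goes to the dead state S3. After all 2 match we enter the accepting sink S2.
4 states suffice.
        a   b  
>  S0   S1  S3 
   S1   S2  S3 
 * S2   S2  S2 
   S3   S3  S3 
(> = start, * = accepting)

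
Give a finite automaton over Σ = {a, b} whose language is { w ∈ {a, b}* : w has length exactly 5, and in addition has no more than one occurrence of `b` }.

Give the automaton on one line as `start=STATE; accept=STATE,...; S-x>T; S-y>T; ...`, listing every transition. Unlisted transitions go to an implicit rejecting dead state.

Build one automaton per condition and run them in lockstep. The first has 7 states tracking the input length, saturating at 6; the second has 3 states tracking the count of `b`s, saturating at 2. A product state is a pair (one from each), accepting exactly when both do.
An 18-state machine:
          a    b  
>  q0     q1   q2 
   q1     q3   q4 
   q2     q4   q5 
   q3     q6   q7 
   q4     q7   q8 
   q5     q8   q8 
   q6     q9  q10 
   q7    q10  q11 
   q8    q11  q11 
   q9    q12  q13 
   q10   q13  q14 
   q11   q14  q14 
 * q12   q15  q16 
 * q13   q16  q17 
   q14   q17  q17 
   q15   q15  q16 
   q16   q16  q17 
   q17   q17  q17 
(> = start, * = accepting)

start=q0; accept=q12,q13; q0-a>q1; q0-b>q2; q1-a>q3; q1-b>q4; q2-a>q4; q2-b>q5; q3-a>q6; q3-b>q7; q4-a>q7; q4-b>q8; q5-a>q8; q5-b>q8; q6-a>q9; q6-b>q10; q7-a>q10; q7-b>q11; q8-a>q11; q8-b>q11; q9-a>q12; q9-b>q13; q10-a>q13; q10-b>q14; q11-a>q14; q11-b>q14; q12-a>q15; q12-b>q16; q13-a>q16; q13-b>q17; q14-a>q17; q14-b>q17; q15-a>q15; q15-b>q16; q16-a>q16; q16-b>q17; q17-a>q17; q17-b>q17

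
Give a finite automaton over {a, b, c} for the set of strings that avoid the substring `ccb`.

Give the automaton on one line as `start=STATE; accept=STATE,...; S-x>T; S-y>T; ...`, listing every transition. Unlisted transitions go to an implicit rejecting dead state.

This is the complement of 'contains `ccb`'. Use the same substring-matching states — q0 through q3 holding how much of `ccb` has just been matched — but flip the accepting set: everything except the trap q3 accepts.
A 4-state machine:
        a   b   c  
>* q0   q0  q0  q1 
 * q1   q0  q0  q2 
 * q2   q0  q3  q2 
   q3   q3  q3  q3 
(> = start, * = accepting)

start=q0; accept=q0,q1,q2; q0-a>q0; q0-b>q0; q0-c>q1; q1-a>q0; q1-b>q0; q1-c>q2; q2-a>q0; q2-b>q3; q2-c>q2; q3-a>q3; q3-b>q3; q3-c>q3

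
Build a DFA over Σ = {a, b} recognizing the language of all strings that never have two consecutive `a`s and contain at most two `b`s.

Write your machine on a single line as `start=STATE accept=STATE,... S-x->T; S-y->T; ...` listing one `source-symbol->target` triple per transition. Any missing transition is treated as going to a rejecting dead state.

Handle the two conditions separately and then intersect. The first has 3 states tracking partial matches of the forbidden pattern `aa`; the second has 4 states tracking the count of `b`s, saturating at 3. A product state is a pair (one from each), accepting exactly when both do.
          a    b  
>* S0     S1   S2 
 * S1     S3   S2 
 * S2     S4   S5 
   S3     S3   S6 
 * S4     S6   S5 
 * S5     S7   S8 
   S6     S6   S9 
 * S7     S9   S8 
   S8    S10   S8 
   S9     S9  S11 
   S10   S11   S8 
   S11   S11  S11 
(> = start, * = accepting)

start=S0; accept=S0,S1,S2,S4,S5,S7; S0-a->S1; S0-b->S2; S1-a->S3; S1-b->S2; S2-a->S4; S2-b->S5; S3-a->S3; S3-b->S6; S4-a->S6; S4-b->S5; S5-a->S7; S5-b->S8; S6-a->S6; S6-b->S9; S7-a->S9; S7-b->S8; S8-a->S10; S8-b->S8; S9-a->S9; S9-b->S11; S10-a->S11; S10-b->S8; S11-a->S11; S11-b->S11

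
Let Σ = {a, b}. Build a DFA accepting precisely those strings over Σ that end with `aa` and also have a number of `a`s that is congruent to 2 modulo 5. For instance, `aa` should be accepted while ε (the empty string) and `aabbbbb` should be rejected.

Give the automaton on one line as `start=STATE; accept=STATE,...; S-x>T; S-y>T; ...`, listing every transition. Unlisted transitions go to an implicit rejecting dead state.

start=q0; accept=q2; q0-a>q1; q0-b>q0; q1-a>q2; q1-b>q3; q2-a>q4; q2-b>q5; q3-a>q6; q3-b>q3; q4-a>q7; q4-b>q8; q5-a>q9; q5-b>q5; q6-a>q4; q6-b>q5; q7-a>q10; q7-b>q11; q8-a>q12; q8-b>q8; q9-a>q7; q9-b>q8; q10-a>q13; q10-b>q0; q11-a>q14; q11-b>q11; q12-a>q10; q12-b>q11; q13-a>q2; q13-b>q3; q14-a>q13; q14-b>q0

Run two small machines in parallel and take their product. The first has 3 states tracking how much of the suffix `aa` has currently been matched; the second has 5 states tracking the count of `a`s modulo 5. A product state is a pair (one from each), accepting exactly when both do.
A 15-state machine:
          a    b  
>  q0     q1   q0 
   q1     q2   q3 
 * q2     q4   q5 
   q3     q6   q3 
   q4     q7   q8 
   q5     q9   q5 
   q6     q4   q5 
   q7    q10  q11 
   q8    q12   q8 
   q9     q7   q8 
   q10   q13   q0 
   q11   q14  q11 
   q12   q10  q11 
   q13    q2   q3 
   q14   q13   q0 
(> = start, * = accepting)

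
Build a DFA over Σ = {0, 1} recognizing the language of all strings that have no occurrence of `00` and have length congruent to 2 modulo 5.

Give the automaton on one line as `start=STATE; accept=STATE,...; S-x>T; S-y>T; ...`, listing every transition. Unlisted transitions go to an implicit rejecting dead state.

start=q0; accept=q4,q5; q0-0>q1; q0-1>q2; q1-0>q3; q1-1>q4; q2-0>q5; q2-1>q4; q3-0>q6; q3-1>q6; q4-0>q7; q4-1>q8; q5-0>q6; q5-1>q8; q6-0>q9; q6-1>q9; q7-0>q9; q7-1>q10; q8-0>q11; q8-1>q10; q9-0>q12; q9-1>q12; q10-0>q13; q10-1>q0; q11-0>q12; q11-1>q0; q12-0>q14; q12-1>q14; q13-0>q14; q13-1>q2; q14-0>q3; q14-1>q3

Build one automaton per condition and run them in lockstep. One (3 states) tracks partial matches of the forbidden pattern `00`; the other (5 states) tracks the input length modulo 5. Each combined state is a pair, one component from each; accept when both components accept.
A 15-state machine:
          0    1  
>  q0     q1   q2 
   q1     q3   q4 
   q2     q5   q4 
   q3     q6   q6 
 * q4     q7   q8 
 * q5     q6   q8 
   q6     q9   q9 
   q7     q9  q10 
   q8    q11  q10 
   q9    q12  q12 
   q10   q13   q0 
   q11   q12   q0 
   q12   q14  q14 
   q13   q14   q2 
   q14    q3   q3 
(> = start, * = accepting)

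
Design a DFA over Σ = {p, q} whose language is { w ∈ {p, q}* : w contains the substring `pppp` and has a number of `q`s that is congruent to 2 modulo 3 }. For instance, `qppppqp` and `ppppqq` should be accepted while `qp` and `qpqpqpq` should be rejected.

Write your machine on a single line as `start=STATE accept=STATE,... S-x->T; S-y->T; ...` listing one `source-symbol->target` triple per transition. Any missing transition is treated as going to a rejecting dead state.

start=A; accept=O; A-p->B; A-q->C; B-p->D; B-q->C; C-p->E; C-q->F; D-p->G; D-q->C; E-p->H; E-q->F; F-p->I; F-q->A; G-p->J; G-q->C; H-p->K; H-q->F; I-p->L; I-q->A; J-p->J; J-q->M; K-p->M; K-q->F; L-p->N; L-q->A; M-p->M; M-q->O; N-p->O; N-q->A; O-p->O; O-q->J

Handle the two conditions separately and then intersect. One (5 states) tracks whether and how much of `pppp` has been seen; the other (3 states) tracks the count of `q`s modulo 3. Each combined state is a pair, one component from each; accept when both components accept.
       p  q 
>  A   B  C 
   B   D  C 
   C   E  F 
   D   G  C 
   E   H  F 
   F   I  A 
   G   J  C 
   H   K  F 
   I   L  A 
   J   J  M 
   K   M  F 
   L   N  A 
   M   M  O 
   N   O  A 
 * O   O  J 
(> = start, * = accepting)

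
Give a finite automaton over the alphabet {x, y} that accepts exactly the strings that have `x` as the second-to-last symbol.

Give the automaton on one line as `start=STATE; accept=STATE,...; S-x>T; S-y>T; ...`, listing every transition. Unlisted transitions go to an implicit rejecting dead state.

A DFA must remember the last 2 symbols (since which symbol is second-to-last isn't known until the input ends). Use one state per possible window of the last ≤2 symbols; accept from those whose window starts with `x`.
        x   y  
>  q0   q1  q2 
   q1   q3  q4 
   q2   q5  q6 
 * q3   q3  q4 
 * q4   q5  q6 
   q5   q3  q4 
   q6   q5  q6 
(> = start, * = accepting)

start=q0; accept=q3,q4; q0-x>q1; q0-y>q2; q1-x>q3; q1-y>q4; q2-x>q5; q2-y>q6; q3-x>q3; q3-y>q4; q4-x>q5; q4-y>q6; q5-x>q3; q5-y>q4; q6-x>q5; q6-y>q6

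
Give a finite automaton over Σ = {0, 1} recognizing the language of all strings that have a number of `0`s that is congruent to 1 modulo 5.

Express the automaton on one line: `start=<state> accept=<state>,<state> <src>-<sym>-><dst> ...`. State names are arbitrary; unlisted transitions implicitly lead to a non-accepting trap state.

start=s0 accept=s1 s0-0->s1 s0-1->s0 s1-0->s2 s1-1->s1 s2-0->s3 s2-1->s2 s3-0->s4 s3-1->s3 s4-0->s0 s4-1->s4

The only thing that matters is how many `0`s have appeared, reduced mod 5. Use one state per residue: s0 for 0, …, s4 for 4. Reading `0` moves to the next residue; anything else stays put. s1 is accepting.
With 5 states:
        0   1  
>  s0   s1  s0 
 * s1   s2  s1 
   s2   s3  s2 
   s3   s4  s3 
   s4   s0  s4 
(> = start, * = accepting)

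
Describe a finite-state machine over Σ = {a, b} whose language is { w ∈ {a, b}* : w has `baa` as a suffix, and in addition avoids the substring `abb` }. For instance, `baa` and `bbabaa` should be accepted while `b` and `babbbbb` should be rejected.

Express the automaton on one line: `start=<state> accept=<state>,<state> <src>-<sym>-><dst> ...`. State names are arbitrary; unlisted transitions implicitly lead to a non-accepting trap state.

start=s0 accept=s6 s0-a->s1 s0-b->s2 s1-a->s1 s1-b->s3 s2-a->s4 s2-b->s2 s3-a->s4 s3-b->s5 s4-a->s6 s4-b->s3 s5-a->s5 s5-b->s5 s6-a->s1 s6-b->s3

Handle the two conditions separately and then intersect. One (4 states) tracks how much of the suffix `baa` has currently been matched; the other (4 states) tracks partial matches of the forbidden pattern `abb`. Each combined state is a pair, one component from each; accept when both components accept. Equivalent product states are then merged.
        a   b  
>  s0   s1  s2 
   s1   s1  s3 
   s2   s4  s2 
   s3   s4  s5 
   s4   s6  s3 
   s5   s5  s5 
 * s6   s1  s3 
(> = start, * = accepting)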